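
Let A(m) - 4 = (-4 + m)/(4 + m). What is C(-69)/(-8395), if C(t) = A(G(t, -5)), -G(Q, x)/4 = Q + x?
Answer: -373/629625 ≈ -0.00059242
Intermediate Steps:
G(Q, x) = -4*Q - 4*x (G(Q, x) = -4*(Q + x) = -4*Q - 4*x)
A(m) = 4 + (-4 + m)/(4 + m)
C(t) = (112 - 20*t)/(24 - 4*t) (C(t) = (12 + 5*(-4*t - 4*(-5)))/(4 + (-4*t - 4*(-5))) = (12 + 5*(-4*t + 20))/(4 + (-4*t + 20)) = (12 + 5*(20 - 4*t))/(4 + (20 - 4*t)) = (12 + (100 - 20*t))/(24 - 4*t) = (112 - 20*t)/(24 - 4*t))
C(-69)/(-8395) = ((-28 + 5*(-69))/(-6 - 69))/(-8395) = ((-28 - 345)/(-75))*(-1/8395) = -1/75*(-373)*(-1/8395) = (373/75)*(-1/8395) = -373/629625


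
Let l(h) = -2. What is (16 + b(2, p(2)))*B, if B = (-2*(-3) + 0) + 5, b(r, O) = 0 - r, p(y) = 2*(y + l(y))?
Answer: 154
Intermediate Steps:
p(y) = -4 + 2*y (p(y) = 2*(y - 2) = 2*(-2 + y) = -4 + 2*y)
b(r, O) = -r
B = 11 (B = (6 + 0) + 5 = 6 + 5 = 11)
(16 + b(2, p(2)))*B = (16 - 1*2)*11 = (16 - 2)*11 = 14*11 = 154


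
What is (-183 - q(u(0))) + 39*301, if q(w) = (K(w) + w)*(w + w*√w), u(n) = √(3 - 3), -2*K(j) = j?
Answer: 11556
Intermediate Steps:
K(j) = -j/2
u(n) = 0 (u(n) = √0 = 0)
q(w) = w*(w + w^(3/2))/2 (q(w) = (-w/2 + w)*(w + w*√w) = (w/2)*(w + w^(3/2)) = w*(w + w^(3/2))/2)
(-183 - q(u(0))) + 39*301 = (-183 - ((½)*0² + 0^(5/2)/2)) + 39*301 = (-183 - ((½)*0 + (½)*0)) + 11739 = (-183 - (0 + 0)) + 11739 = (-183 - 1*0) + 11739 = (-183 + 0) + 11739 = -183 + 11739 = 11556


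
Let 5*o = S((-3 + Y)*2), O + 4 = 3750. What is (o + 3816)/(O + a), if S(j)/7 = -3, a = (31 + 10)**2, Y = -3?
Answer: 6353/9045 ≈ 0.70238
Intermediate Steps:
a = 1681 (a = 41**2 = 1681)
O = 3746 (O = -4 + 3750 = 3746)
S(j) = -21 (S(j) = 7*(-3) = -21)
o = -21/5 (o = (1/5)*(-21) = -21/5 ≈ -4.2000)
(o + 3816)/(O + a) = (-21/5 + 3816)/(3746 + 1681) = (19059/5)/5427 = (19059/5)*(1/5427) = 6353/9045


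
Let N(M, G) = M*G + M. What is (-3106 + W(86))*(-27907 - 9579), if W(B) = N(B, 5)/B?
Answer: 116206600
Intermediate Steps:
N(M, G) = M + G*M (N(M, G) = G*M + M = M + G*M)
W(B) = 6 (W(B) = (B*(1 + 5))/B = (B*6)/B = (6*B)/B = 6)
(-3106 + W(86))*(-27907 - 9579) = (-3106 + 6)*(-27907 - 9579) = -3100*(-37486) = 116206600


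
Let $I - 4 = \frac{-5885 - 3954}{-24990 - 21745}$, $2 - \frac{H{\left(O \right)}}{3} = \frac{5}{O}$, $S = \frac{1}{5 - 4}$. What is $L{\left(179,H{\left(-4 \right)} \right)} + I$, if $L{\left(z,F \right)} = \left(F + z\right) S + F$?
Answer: $\frac{18947353}{93470} \approx 202.71$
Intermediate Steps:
$S = 1$ ($S = 1^{-1} = 1$)
$H{\left(O \right)} = 6 - \frac{15}{O}$ ($H{\left(O \right)} = 6 - 3 \frac{5}{O} = 6 - \frac{15}{O}$)
$L{\left(z,F \right)} = z + 2 F$ ($L{\left(z,F \right)} = \left(F + z\right) 1 + F = \left(F + z\right) + F = z + 2 F$)
$I = \frac{196779}{46735}$ ($I = 4 + \frac{-5885 - 3954}{-24990 - 21745} = 4 - \frac{9839}{-46735} = 4 - - \frac{9839}{46735} = 4 + \frac{9839}{46735} = \frac{196779}{46735} \approx 4.2105$)
$L{\left(179,H{\left(-4 \right)} \right)} + I = \left(179 + 2 \left(6 - \frac{15}{-4}\right)\right) + \frac{196779}{46735} = \left(179 + 2 \left(6 - - \frac{15}{4}\right)\right) + \frac{196779}{46735} = \left(179 + 2 \left(6 + \frac{15}{4}\right)\right) + \frac{196779}{46735} = \left(179 + 2 \cdot \frac{39}{4}\right) + \frac{196779}{46735} = \left(179 + \frac{39}{2}\right) + \frac{196779}{46735} = \frac{397}{2} + \frac{196779}{46735} = \frac{18947353}{93470}$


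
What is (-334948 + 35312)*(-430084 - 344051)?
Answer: 231958714860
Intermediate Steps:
(-334948 + 35312)*(-430084 - 344051) = -299636*(-774135) = 231958714860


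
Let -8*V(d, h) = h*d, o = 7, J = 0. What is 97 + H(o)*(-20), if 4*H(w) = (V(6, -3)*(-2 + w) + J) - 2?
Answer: 203/4 ≈ 50.750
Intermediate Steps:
V(d, h) = -d*h/8 (V(d, h) = -h*d/8 = -d*h/8)
H(w) = -13/8 + 9*w/16 (H(w) = (((-⅛*6*(-3))*(-2 + w) + 0) - 2)/4 = ((9*(-2 + w)/4 + 0) - 2)/4 = (((-9/2 + 9*w/4) + 0) - 2)/4 = ((-9/2 + 9*w/4) - 2)/4 = (-13/2 + 9*w/4)/4 = -13/8 + 9*w/16)
97 + H(o)*(-20) = 97 + (-13/8 + (9/16)*7)*(-20) = 97 + (-13/8 + 63/16)*(-20) = 97 + (37/16)*(-20) = 97 - 185/4 = 203/4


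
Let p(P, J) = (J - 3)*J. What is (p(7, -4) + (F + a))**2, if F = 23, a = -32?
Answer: 361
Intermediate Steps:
p(P, J) = J*(-3 + J) (p(P, J) = (-3 + J)*J = J*(-3 + J))
(p(7, -4) + (F + a))**2 = (-4*(-3 - 4) + (23 - 32))**2 = (-4*(-7) - 9)**2 = (28 - 9)**2 = 19**2 = 361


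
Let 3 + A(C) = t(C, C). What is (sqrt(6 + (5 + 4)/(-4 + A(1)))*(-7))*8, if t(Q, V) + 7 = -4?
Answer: -28*sqrt(22) ≈ -131.33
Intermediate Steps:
t(Q, V) = -11 (t(Q, V) = -7 - 4 = -11)
A(C) = -14 (A(C) = -3 - 11 = -14)
(sqrt(6 + (5 + 4)/(-4 + A(1)))*(-7))*8 = (sqrt(6 + (5 + 4)/(-4 - 14))*(-7))*8 = (sqrt(6 + 9/(-18))*(-7))*8 = (sqrt(6 + 9*(-1/18))*(-7))*8 = (sqrt(6 - 1/2)*(-7))*8 = (sqrt(11/2)*(-7))*8 = ((sqrt(22)/2)*(-7))*8 = -7*sqrt(22)/2*8 = -28*sqrt(22)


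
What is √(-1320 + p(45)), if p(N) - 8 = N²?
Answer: √713 ≈ 26.702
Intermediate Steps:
p(N) = 8 + N²
√(-1320 + p(45)) = √(-1320 + (8 + 45²)) = √(-1320 + (8 + 2025)) = √(-1320 + 2033) = √713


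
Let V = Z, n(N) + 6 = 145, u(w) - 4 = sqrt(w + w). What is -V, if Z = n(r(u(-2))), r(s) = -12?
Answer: -139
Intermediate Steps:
u(w) = 4 + sqrt(2)*sqrt(w) (u(w) = 4 + sqrt(w + w) = 4 + sqrt(2*w) = 4 + sqrt(2)*sqrt(w))
n(N) = 139 (n(N) = -6 + 145 = 139)
Z = 139
V = 139
-V = -1*139 = -139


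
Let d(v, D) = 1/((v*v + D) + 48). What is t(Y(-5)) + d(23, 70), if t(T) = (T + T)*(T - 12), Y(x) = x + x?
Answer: 284681/647 ≈ 440.00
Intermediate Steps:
Y(x) = 2*x
t(T) = 2*T*(-12 + T) (t(T) = (2*T)*(-12 + T) = 2*T*(-12 + T))
d(v, D) = 1/(48 + D + v**2) (d(v, D) = 1/((v**2 + D) + 48) = 1/((D + v**2) + 48) = 1/(48 + D + v**2))
t(Y(-5)) + d(23, 70) = 2*(2*(-5))*(-12 + 2*(-5)) + 1/(48 + 70 + 23**2) = 2*(-10)*(-12 - 10) + 1/(48 + 70 + 529) = 2*(-10)*(-22) + 1/647 = 440 + 1/647 = 284681/647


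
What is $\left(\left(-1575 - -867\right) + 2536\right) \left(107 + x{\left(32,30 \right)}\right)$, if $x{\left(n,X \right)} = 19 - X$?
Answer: $175488$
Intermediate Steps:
$\left(\left(-1575 - -867\right) + 2536\right) \left(107 + x{\left(32,30 \right)}\right) = \left(\left(-1575 - -867\right) + 2536\right) \left(107 + \left(19 - 30\right)\right) = \left(\left(-1575 + 867\right) + 2536\right) \left(107 + \left(19 - 30\right)\right) = \left(-708 + 2536\right) \left(107 - 11\right) = 1828 \cdot 96 = 175488$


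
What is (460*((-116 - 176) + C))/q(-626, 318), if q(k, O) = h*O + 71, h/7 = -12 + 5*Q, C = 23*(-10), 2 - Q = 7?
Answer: 240120/82291 ≈ 2.9179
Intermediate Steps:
Q = -5 (Q = 2 - 1*7 = 2 - 7 = -5)
C = -230
h = -259 (h = 7*(-12 + 5*(-5)) = 7*(-12 - 25) = 7*(-37) = -259)
q(k, O) = 71 - 259*O (q(k, O) = -259*O + 71 = 71 - 259*O)
(460*((-116 - 176) + C))/q(-626, 318) = (460*((-116 - 176) - 230))/(71 - 259*318) = (460*(-292 - 230))/(71 - 82362) = (460*(-522))/(-82291) = -240120*(-1/82291) = 240120/82291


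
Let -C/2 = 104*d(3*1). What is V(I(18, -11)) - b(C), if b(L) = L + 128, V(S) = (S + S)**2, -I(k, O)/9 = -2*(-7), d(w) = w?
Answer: 64000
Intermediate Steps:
I(k, O) = -126 (I(k, O) = -(-18)*(-7) = -9*14 = -126)
V(S) = 4*S**2 (V(S) = (2*S)**2 = 4*S**2)
C = -624 (C = -208*3*1 = -208*3 = -2*312 = -624)
b(L) = 128 + L
V(I(18, -11)) - b(C) = 4*(-126)**2 - (128 - 624) = 4*15876 - 1*(-496) = 63504 + 496 = 64000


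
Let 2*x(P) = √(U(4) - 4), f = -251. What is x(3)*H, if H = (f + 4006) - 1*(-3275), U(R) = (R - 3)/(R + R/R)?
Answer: 703*I*√95 ≈ 6852.0*I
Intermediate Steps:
U(R) = (-3 + R)/(1 + R) (U(R) = (-3 + R)/(R + 1) = (-3 + R)/(1 + R))
x(P) = I*√95/10 (x(P) = √((-3 + 4)/(1 + 4) - 4)/2 = √(1/5 - 4)/2 = √((⅕)*1 - 4)/2 = √(⅕ - 4)/2 = √(-19/5)/2 = (I*√95/5)/2 = I*√95/10)
H = 7030 (H = (-251 + 4006) - 1*(-3275) = 3755 + 3275 = 7030)
x(3)*H = (I*√95/10)*7030 = 703*I*√95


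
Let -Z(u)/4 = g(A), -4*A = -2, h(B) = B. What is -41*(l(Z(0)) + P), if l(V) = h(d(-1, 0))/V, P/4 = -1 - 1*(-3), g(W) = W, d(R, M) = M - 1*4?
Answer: -410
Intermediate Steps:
d(R, M) = -4 + M (d(R, M) = M - 4 = -4 + M)
A = ½ (A = -¼*(-2) = ½ ≈ 0.50000)
Z(u) = -2 (Z(u) = -4*½ = -2)
P = 8 (P = 4*(-1 - 1*(-3)) = 4*(-1 + 3) = 4*2 = 8)
l(V) = -4/V (l(V) = (-4 + 0)/V = -4/V)
-41*(l(Z(0)) + P) = -41*(-4/(-2) + 8) = -41*(-4*(-½) + 8) = -41*(2 + 8) = -41*10 = -410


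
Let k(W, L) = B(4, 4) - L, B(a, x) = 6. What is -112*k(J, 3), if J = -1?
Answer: -336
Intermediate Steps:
k(W, L) = 6 - L
-112*k(J, 3) = -112*(6 - 1*3) = -112*(6 - 3) = -112*3 = -336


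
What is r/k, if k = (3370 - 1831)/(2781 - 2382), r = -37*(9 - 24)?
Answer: 1295/9 ≈ 143.89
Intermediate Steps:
r = 555 (r = -37*(-15) = 555)
k = 27/7 (k = 1539/399 = 1539*(1/399) = 27/7 ≈ 3.8571)
r/k = 555/(27/7) = 555*(7/27) = 1295/9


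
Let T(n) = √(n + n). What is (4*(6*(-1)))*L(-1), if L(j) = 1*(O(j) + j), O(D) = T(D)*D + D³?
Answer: 48 + 24*I*√2 ≈ 48.0 + 33.941*I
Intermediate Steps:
T(n) = √2*√n (T(n) = √(2*n) = √2*√n)
O(D) = D³ + √2*D^(3/2) (O(D) = (√2*√D)*D + D³ = √2*D^(3/2) + D³ = D³ + √2*D^(3/2))
L(j) = j + j³ + √2*j^(3/2) (L(j) = 1*((j³ + √2*j^(3/2)) + j) = 1*(j + j³ + √2*j^(3/2)) = j + j³ + √2*j^(3/2))
(4*(6*(-1)))*L(-1) = (4*(6*(-1)))*(-1 + (-1)³ + √2*(-1)^(3/2)) = (4*(-6))*(-1 - 1 + √2*(-I)) = -24*(-1 - 1 - I*√2) = -24*(-2 - I*√2) = 48 + 24*I*√2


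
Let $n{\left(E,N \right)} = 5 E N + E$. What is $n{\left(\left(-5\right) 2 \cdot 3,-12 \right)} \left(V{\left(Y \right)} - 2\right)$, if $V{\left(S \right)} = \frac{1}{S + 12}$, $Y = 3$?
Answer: $-3422$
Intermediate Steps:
$n{\left(E,N \right)} = E + 5 E N$ ($n{\left(E,N \right)} = 5 E N + E = E + 5 E N$)
$V{\left(S \right)} = \frac{1}{12 + S}$
$n{\left(\left(-5\right) 2 \cdot 3,-12 \right)} \left(V{\left(Y \right)} - 2\right) = \left(-5\right) 2 \cdot 3 \left(1 + 5 \left(-12\right)\right) \left(\frac{1}{12 + 3} - 2\right) = \left(-10\right) 3 \left(1 - 60\right) \left(\frac{1}{15} - 2\right) = \left(-30\right) \left(-59\right) \left(\frac{1}{15} - 2\right) = 1770 \left(- \frac{29}{15}\right) = -3422$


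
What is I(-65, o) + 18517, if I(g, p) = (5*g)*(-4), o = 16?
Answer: 19817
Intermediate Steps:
I(g, p) = -20*g
I(-65, o) + 18517 = -20*(-65) + 18517 = 1300 + 18517 = 19817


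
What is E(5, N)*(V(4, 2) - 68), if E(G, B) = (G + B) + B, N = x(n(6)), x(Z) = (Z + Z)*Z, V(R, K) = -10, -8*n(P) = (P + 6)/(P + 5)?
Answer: -47892/121 ≈ -395.80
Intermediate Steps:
n(P) = -(6 + P)/(8*(5 + P)) (n(P) = -(P + 6)/(8*(P + 5)) = -(6 + P)/(8*(5 + P)))
x(Z) = 2*Z**2 (x(Z) = (2*Z)*Z = 2*Z**2)
N = 9/242 (N = 2*((-6 - 1*6)/(8*(5 + 6)))**2 = 2*((1/8)*(-6 - 6)/11)**2 = 2*((1/8)*(1/11)*(-12))**2 = 2*(-3/22)**2 = 2*(9/484) = 9/242 ≈ 0.037190)
E(G, B) = G + 2*B (E(G, B) = (B + G) + B = G + 2*B)
E(5, N)*(V(4, 2) - 68) = (5 + 2*(9/242))*(-10 - 68) = (5 + 9/121)*(-78) = (614/121)*(-78) = -47892/121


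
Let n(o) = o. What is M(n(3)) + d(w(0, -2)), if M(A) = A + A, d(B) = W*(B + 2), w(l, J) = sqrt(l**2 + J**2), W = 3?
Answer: 18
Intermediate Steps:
w(l, J) = sqrt(J**2 + l**2)
d(B) = 6 + 3*B (d(B) = 3*(B + 2) = 3*(2 + B) = 6 + 3*B)
M(A) = 2*A
M(n(3)) + d(w(0, -2)) = 2*3 + (6 + 3*sqrt((-2)**2 + 0**2)) = 6 + (6 + 3*sqrt(4 + 0)) = 6 + (6 + 3*sqrt(4)) = 6 + (6 + 3*2) = 6 + (6 + 6) = 6 + 12 = 18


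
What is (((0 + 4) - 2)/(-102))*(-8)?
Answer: 8/51 ≈ 0.15686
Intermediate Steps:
(((0 + 4) - 2)/(-102))*(-8) = ((4 - 2)*(-1/102))*(-8) = (2*(-1/102))*(-8) = -1/51*(-8) = 8/51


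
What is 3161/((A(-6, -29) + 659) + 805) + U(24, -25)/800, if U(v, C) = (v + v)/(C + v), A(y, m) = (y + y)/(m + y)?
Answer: 2688997/1281300 ≈ 2.0986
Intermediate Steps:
A(y, m) = 2*y/(m + y) (A(y, m) = (2*y)/(m + y) = 2*y/(m + y))
U(v, C) = 2*v/(C + v) (U(v, C) = (2*v)/(C + v) = 2*v/(C + v))
3161/((A(-6, -29) + 659) + 805) + U(24, -25)/800 = 3161/((2*(-6)/(-29 - 6) + 659) + 805) + (2*24/(-25 + 24))/800 = 3161/((2*(-6)/(-35) + 659) + 805) + (2*24/(-1))*(1/800) = 3161/((2*(-6)*(-1/35) + 659) + 805) + (2*24*(-1))*(1/800) = 3161/((12/35 + 659) + 805) - 48*1/800 = 3161/(23077/35 + 805) - 3/50 = 3161/(51252/35) - 3/50 = 3161*(35/51252) - 3/50 = 110635/51252 - 3/50 = 2688997/1281300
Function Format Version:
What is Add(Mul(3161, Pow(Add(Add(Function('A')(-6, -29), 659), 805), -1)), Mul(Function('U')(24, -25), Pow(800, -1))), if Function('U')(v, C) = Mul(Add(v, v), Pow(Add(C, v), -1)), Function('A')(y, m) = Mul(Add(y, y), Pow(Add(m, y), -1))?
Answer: Rational(2688997, 1281300) ≈ 2.0986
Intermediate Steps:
Function('A')(y, m) = Mul(2, y, Pow(Add(m, y), -1)) (Function('A')(y, m) = Mul(Mul(2, y), Pow(Add(m, y), -1)) = Mul(2, y, Pow(Add(m, y), -1)))
Function('U')(v, C) = Mul(2, v, Pow(Add(C, v), -1)) (Function('U')(v, C) = Mul(Mul(2, v), Pow(Add(C, v), -1)) = Mul(2, v, Pow(Add(C, v), -1)))
Add(Mul(3161, Pow(Add(Add(Function('A')(-6, -29), 659), 805), -1)), Mul(Function('U')(24, -25), Pow(800, -1))) = Add(Mul(3161, Pow(Add(Add(Mul(2, -6, Pow(Add(-29, -6), -1)), 659), 805), -1)), Mul(Mul(2, 24, Pow(Add(-25, 24), -1)), Pow(800, -1))) = Add(Mul(3161, Pow(Add(Add(Mul(2, -6, Pow(-35, -1)), 659), 805), -1)), Mul(Mul(2, 24, Pow(-1, -1)), Rational(1, 800))) = Add(Mul(3161, Pow(Add(Add(Mul(2, -6, Rational(-1, 35)), 659), 805), -1)), Mul(Mul(2, 24, -1), Rational(1, 800))) = Add(Mul(3161, Pow(Add(Add(Rational(12, 35), 659), 805), -1)), Mul(-48, Rational(1, 800))) = Add(Mul(3161, Pow(Add(Rational(23077, 35), 805), -1)), Rational(-3, 50)) = Add(Mul(3161, Pow(Rational(51252, 35), -1)), Rational(-3, 50)) = Add(Mul(3161, Rational(35, 51252)), Rational(-3, 50)) = Add(Rational(110635, 51252), Rational(-3, 50)) = Rational(2688997, 1281300)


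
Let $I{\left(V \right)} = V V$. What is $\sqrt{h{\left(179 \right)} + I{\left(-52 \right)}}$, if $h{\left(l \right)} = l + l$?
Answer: $\sqrt{3062} \approx 55.335$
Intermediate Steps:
$I{\left(V \right)} = V^{2}$
$h{\left(l \right)} = 2 l$
$\sqrt{h{\left(179 \right)} + I{\left(-52 \right)}} = \sqrt{2 \cdot 179 + \left(-52\right)^{2}} = \sqrt{358 + 2704} = \sqrt{3062}$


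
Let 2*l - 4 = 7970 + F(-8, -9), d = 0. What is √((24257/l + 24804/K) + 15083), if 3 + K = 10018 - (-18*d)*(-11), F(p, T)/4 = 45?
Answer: 2*√698893690115814315/13610385 ≈ 122.85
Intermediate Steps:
F(p, T) = 180 (F(p, T) = 4*45 = 180)
K = 10015 (K = -3 + (10018 - (-18*0)*(-11)) = -3 + (10018 - 0*(-11)) = -3 + (10018 - 1*0) = -3 + (10018 + 0) = -3 + 10018 = 10015)
l = 4077 (l = 2 + (7970 + 180)/2 = 2 + (½)*8150 = 2 + 4075 = 4077)
√((24257/l + 24804/K) + 15083) = √((24257/4077 + 24804/10015) + 15083) = √(344059763/40831155 + 15083) = √(616200370628/40831155) = 2*√698893690115814315/13610385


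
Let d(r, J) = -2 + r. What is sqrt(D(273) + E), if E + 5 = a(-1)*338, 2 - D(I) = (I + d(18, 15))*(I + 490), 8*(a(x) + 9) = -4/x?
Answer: I*sqrt(223383) ≈ 472.63*I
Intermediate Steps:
a(x) = -9 - 1/(2*x) (a(x) = -9 + (-4/x)/8 = -9 - 1/(2*x))
D(I) = 2 - (16 + I)*(490 + I) (D(I) = 2 - (I + (-2 + 18))*(I + 490) = 2 - (I + 16)*(490 + I) = 2 - (16 + I)*(490 + I))
E = -2878 (E = -5 + (-9 - 1/2/(-1))*338 = -5 + (-9 - 1/2*(-1))*338 = -5 + (-9 + 1/2)*338 = -5 - 17/2*338 = -5 - 2873 = -2878)
sqrt(D(273) + E) = sqrt((-7838 - 1*273**2 - 506*273) - 2878) = sqrt((-7838 - 1*74529 - 138138) - 2878) = sqrt((-7838 - 74529 - 138138) - 2878) = sqrt(-220505 - 2878) = sqrt(-223383) = I*sqrt(223383)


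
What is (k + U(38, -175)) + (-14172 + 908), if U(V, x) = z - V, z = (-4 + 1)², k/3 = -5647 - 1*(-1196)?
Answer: -26646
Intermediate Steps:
k = -13353 (k = 3*(-5647 - 1*(-1196)) = 3*(-5647 + 1196) = 3*(-4451) = -13353)
z = 9 (z = (-3)² = 9)
U(V, x) = 9 - V
(k + U(38, -175)) + (-14172 + 908) = (-13353 + (9 - 1*38)) + (-14172 + 908) = (-13353 + (9 - 38)) - 13264 = (-13353 - 29) - 13264 = -13382 - 13264 = -26646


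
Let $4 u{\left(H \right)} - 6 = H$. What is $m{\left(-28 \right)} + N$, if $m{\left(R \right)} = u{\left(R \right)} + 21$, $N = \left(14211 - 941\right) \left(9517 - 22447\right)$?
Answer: $- \frac{343162169}{2} \approx -1.7158 \cdot 10^{8}$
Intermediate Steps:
$N = -171581100$ ($N = 13270 \left(-12930\right) = -171581100$)
$u{\left(H \right)} = \frac{3}{2} + \frac{H}{4}$
$m{\left(R \right)} = \frac{45}{2} + \frac{R}{4}$ ($m{\left(R \right)} = \left(\frac{3}{2} + \frac{R}{4}\right) + 21 = \frac{45}{2} + \frac{R}{4}$)
$m{\left(-28 \right)} + N = \left(\frac{45}{2} + \frac{1}{4} \left(-28\right)\right) - 171581100 = \left(\frac{45}{2} - 7\right) - 171581100 = \frac{31}{2} - 171581100 = - \frac{343162169}{2}$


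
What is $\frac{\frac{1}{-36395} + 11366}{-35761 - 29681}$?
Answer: $- \frac{137888523}{793920530} \approx -0.17368$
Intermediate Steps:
$\frac{\frac{1}{-36395} + 11366}{-35761 - 29681} = \frac{- \frac{1}{36395} + 11366}{-65442} = \frac{413665569}{36395} \left(- \frac{1}{65442}\right) = - \frac{137888523}{793920530}$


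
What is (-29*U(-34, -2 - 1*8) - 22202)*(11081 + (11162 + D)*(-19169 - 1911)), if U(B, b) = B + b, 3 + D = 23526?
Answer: 15300018093794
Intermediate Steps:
D = 23523 (D = -3 + 23526 = 23523)
(-29*U(-34, -2 - 1*8) - 22202)*(11081 + (11162 + D)*(-19169 - 1911)) = (-29*(-34 + (-2 - 1*8)) - 22202)*(11081 + (11162 + 23523)*(-19169 - 1911)) = (-29*(-34 + (-2 - 8)) - 22202)*(11081 + 34685*(-21080)) = (-29*(-34 - 10) - 22202)*(11081 - 731159800) = (-29*(-44) - 22202)*(-731148719) = (1276 - 22202)*(-731148719) = -20926*(-731148719) = 15300018093794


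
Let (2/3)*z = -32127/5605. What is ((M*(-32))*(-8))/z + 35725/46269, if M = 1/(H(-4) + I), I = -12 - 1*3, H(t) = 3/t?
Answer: 83116223215/31216167423 ≈ 2.6626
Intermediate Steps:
z = -96381/11210 (z = 3*(-32127/5605)/2 = 3*(-32127*1/5605)/2 = (3/2)*(-32127/5605) = -96381/11210 ≈ -8.5978)
I = -15 (I = -12 - 3 = -15)
M = -4/63 (M = 1/(3/(-4) - 15) = 1/(3*(-¼) - 15) = 1/(-¾ - 15) = 1/(-63/4) = -4/63 ≈ -0.063492)
((M*(-32))*(-8))/z + 35725/46269 = (-4/63*(-32)*(-8))/(-96381/11210) + 35725/46269 = ((128/63)*(-8))*(-11210/96381) + 35725*(1/46269) = -1024/63*(-11210/96381) + 35725/46269 = 11479040/6072003 + 35725/46269 = 83116223215/31216167423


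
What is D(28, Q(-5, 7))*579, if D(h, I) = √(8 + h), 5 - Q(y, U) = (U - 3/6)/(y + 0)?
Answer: 3474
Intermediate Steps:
Q(y, U) = 5 - (-½ + U)/y (Q(y, U) = 5 - (U - 3/6)/(y + 0) = 5 - (U - 3*⅙)/y = 5 - (U - ½)/y = 5 - (-½ + U)/y)
D(28, Q(-5, 7))*579 = √(8 + 28)*579 = √36*579 = 6*579 = 3474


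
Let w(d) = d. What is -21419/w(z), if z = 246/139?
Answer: -2977241/246 ≈ -12103.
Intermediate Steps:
z = 246/139 (z = 246*(1/139) = 246/139 ≈ 1.7698)
-21419/w(z) = -21419/246/139 = -21419*139/246 = -2977241/246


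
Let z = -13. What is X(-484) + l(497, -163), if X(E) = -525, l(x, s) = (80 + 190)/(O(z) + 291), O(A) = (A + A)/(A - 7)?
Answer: -1531875/2923 ≈ -524.08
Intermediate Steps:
O(A) = 2*A/(-7 + A) (O(A) = (2*A)/(-7 + A) = 2*A/(-7 + A))
l(x, s) = 2700/2923 (l(x, s) = (80 + 190)/(2*(-13)/(-7 - 13) + 291) = 270/(2*(-13)/(-20) + 291) = 270/(2*(-13)*(-1/20) + 291) = 270/(13/10 + 291) = 270/(2923/10) = 270*(10/2923) = 2700/2923)
X(-484) + l(497, -163) = -525 + 2700/2923 = -1531875/2923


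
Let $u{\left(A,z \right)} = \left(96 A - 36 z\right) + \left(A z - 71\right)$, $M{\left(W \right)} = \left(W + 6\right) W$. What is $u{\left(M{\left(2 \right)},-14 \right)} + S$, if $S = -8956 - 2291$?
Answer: $-9502$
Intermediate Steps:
$S = -11247$ ($S = -8956 - 2291 = -11247$)
$M{\left(W \right)} = W \left(6 + W\right)$ ($M{\left(W \right)} = \left(6 + W\right) W = W \left(6 + W\right)$)
$u{\left(A,z \right)} = -71 - 36 z + 96 A + A z$ ($u{\left(A,z \right)} = \left(- 36 z + 96 A\right) + \left(-71 + A z\right) = -71 - 36 z + 96 A + A z$)
$u{\left(M{\left(2 \right)},-14 \right)} + S = \left(-71 - -504 + 96 \cdot 2 \left(6 + 2\right) + 2 \left(6 + 2\right) \left(-14\right)\right) - 11247 = \left(-71 + 504 + 96 \cdot 2 \cdot 8 + 2 \cdot 8 \left(-14\right)\right) - 11247 = \left(-71 + 504 + 96 \cdot 16 + 16 \left(-14\right)\right) - 11247 = \left(-71 + 504 + 1536 - 224\right) - 11247 = 1745 - 11247 = -9502$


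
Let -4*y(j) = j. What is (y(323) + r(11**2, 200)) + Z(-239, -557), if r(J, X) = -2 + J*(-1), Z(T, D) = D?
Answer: -3043/4 ≈ -760.75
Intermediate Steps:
y(j) = -j/4
r(J, X) = -2 - J
(y(323) + r(11**2, 200)) + Z(-239, -557) = (-1/4*323 + (-2 - 1*11**2)) - 557 = (-323/4 + (-2 - 1*121)) - 557 = (-323/4 + (-2 - 121)) - 557 = (-323/4 - 123) - 557 = -815/4 - 557 = -3043/4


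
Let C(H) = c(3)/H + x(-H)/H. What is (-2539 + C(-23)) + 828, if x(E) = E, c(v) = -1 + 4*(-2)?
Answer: -39367/23 ≈ -1711.6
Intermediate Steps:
c(v) = -9 (c(v) = -1 - 8 = -9)
C(H) = -1 - 9/H (C(H) = -9/H + (-H)/H = -9/H - 1 = -1 - 9/H)
(-2539 + C(-23)) + 828 = (-2539 + (-9 - 1*(-23))/(-23)) + 828 = (-2539 - (-9 + 23)/23) + 828 = (-2539 - 1/23*14) + 828 = (-2539 - 14/23) + 828 = -58411/23 + 828 = -39367/23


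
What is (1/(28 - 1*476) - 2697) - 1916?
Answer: -2066625/448 ≈ -4613.0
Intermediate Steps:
(1/(28 - 1*476) - 2697) - 1916 = (1/(28 - 476) - 2697) - 1916 = (1/(-448) - 2697) - 1916 = (-1/448 - 2697) - 1916 = -1208257/448 - 1916 = -2066625/448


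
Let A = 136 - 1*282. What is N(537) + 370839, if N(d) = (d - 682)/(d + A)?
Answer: 144997904/391 ≈ 3.7084e+5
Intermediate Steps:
A = -146 (A = 136 - 282 = -146)
N(d) = (-682 + d)/(-146 + d) (N(d) = (d - 682)/(d - 146) = (-682 + d)/(-146 + d))
N(537) + 370839 = (-682 + 537)/(-146 + 537) + 370839 = -145/391 + 370839 = 144997904/391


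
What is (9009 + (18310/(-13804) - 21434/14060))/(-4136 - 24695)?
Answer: -109246975289/349727670215 ≈ -0.31238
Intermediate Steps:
(9009 + (18310/(-13804) - 21434/14060))/(-4136 - 24695) = (9009 + (18310*(-1/13804) - 21434*1/14060))/(-28831) = (9009 + (-9155/6902 - 10717/7030))*(-1/28831) = (9009 - 34582096/12130265)*(-1/28831) = (109246975289/12130265)*(-1/28831) = -109246975289/349727670215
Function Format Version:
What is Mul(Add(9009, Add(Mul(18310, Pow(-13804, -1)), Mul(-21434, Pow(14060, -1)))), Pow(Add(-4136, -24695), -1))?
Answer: Rational(-109246975289, 349727670215) ≈ -0.31238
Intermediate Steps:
Mul(Add(9009, Add(Mul(18310, Pow(-13804, -1)), Mul(-21434, Pow(14060, -1)))), Pow(Add(-4136, -24695), -1)) = Mul(Add(9009, Add(Mul(18310, Rational(-1, 13804)), Mul(-21434, Rational(1, 14060)))), Pow(-28831, -1)) = Mul(Add(9009, Add(Rational(-9155, 6902), Rational(-10717, 7030))), Rational(-1, 28831)) = Mul(Add(9009, Rational(-34582096, 12130265)), Rational(-1, 28831)) = Mul(Rational(109246975289, 12130265), Rational(-1, 28831)) = Rational(-109246975289, 349727670215)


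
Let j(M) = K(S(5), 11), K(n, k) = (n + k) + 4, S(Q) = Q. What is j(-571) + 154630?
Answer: 154650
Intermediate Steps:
K(n, k) = 4 + k + n (K(n, k) = (k + n) + 4 = 4 + k + n)
j(M) = 20 (j(M) = 4 + 11 + 5 = 20)
j(-571) + 154630 = 20 + 154630 = 154650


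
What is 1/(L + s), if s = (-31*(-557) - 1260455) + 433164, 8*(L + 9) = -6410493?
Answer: -8/12890757 ≈ -6.2060e-7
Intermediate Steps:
L = -6410565/8 (L = -9 + (⅛)*(-6410493) = -9 - 6410493/8 = -6410565/8 ≈ -8.0132e+5)
s = -810024 (s = (17267 - 1260455) + 433164 = -1243188 + 433164 = -810024)
1/(L + s) = 1/(-6410565/8 - 810024) = 1/(-12890757/8) = -8/12890757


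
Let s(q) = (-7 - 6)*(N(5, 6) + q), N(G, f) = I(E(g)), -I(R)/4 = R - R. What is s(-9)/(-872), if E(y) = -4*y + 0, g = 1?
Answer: -117/872 ≈ -0.13417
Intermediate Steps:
E(y) = -4*y
I(R) = 0 (I(R) = -4*(R - R) = -4*0 = 0)
N(G, f) = 0
s(q) = -13*q (s(q) = (-7 - 6)*(0 + q) = -13*q)
s(-9)/(-872) = -13*(-9)/(-872) = 117*(-1/872) = -117/872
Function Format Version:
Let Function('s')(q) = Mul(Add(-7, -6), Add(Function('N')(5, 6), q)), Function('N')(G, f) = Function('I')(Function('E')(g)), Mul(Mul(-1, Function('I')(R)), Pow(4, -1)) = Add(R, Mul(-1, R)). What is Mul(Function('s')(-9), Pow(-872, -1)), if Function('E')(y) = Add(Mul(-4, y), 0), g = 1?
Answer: Rational(-117, 872) ≈ -0.13417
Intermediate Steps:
Function('E')(y) = Mul(-4, y)
Function('I')(R) = 0 (Function('I')(R) = Mul(-4, Add(R, Mul(-1, R))) = Mul(-4, 0) = 0)
Function('N')(G, f) = 0
Function('s')(q) = Mul(-13, q) (Function('s')(q) = Mul(Add(-7, -6), Add(0, q)) = Mul(-13, q))
Mul(Function('s')(-9), Pow(-872, -1)) = Mul(Mul(-13, -9), Pow(-872, -1)) = Mul(117, Rational(-1, 872)) = Rational(-117, 872)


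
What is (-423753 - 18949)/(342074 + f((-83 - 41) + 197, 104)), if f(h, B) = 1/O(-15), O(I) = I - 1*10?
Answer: -11067550/8551849 ≈ -1.2942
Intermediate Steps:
O(I) = -10 + I (O(I) = I - 10 = -10 + I)
f(h, B) = -1/25 (f(h, B) = 1/(-10 - 15) = 1/(-25) = -1/25)
(-423753 - 18949)/(342074 + f((-83 - 41) + 197, 104)) = (-423753 - 18949)/(342074 - 1/25) = -442702/8551849/25 = -442702*25/8551849 = -11067550/8551849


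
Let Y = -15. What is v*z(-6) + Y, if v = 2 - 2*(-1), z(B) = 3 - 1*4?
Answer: -19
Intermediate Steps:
z(B) = -1 (z(B) = 3 - 4 = -1)
v = 4 (v = 2 + 2 = 4)
v*z(-6) + Y = 4*(-1) - 15 = -4 - 15 = -19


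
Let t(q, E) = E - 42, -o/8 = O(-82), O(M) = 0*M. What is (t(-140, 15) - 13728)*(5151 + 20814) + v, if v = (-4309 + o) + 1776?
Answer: -357151108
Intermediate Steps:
O(M) = 0
o = 0 (o = -8*0 = 0)
t(q, E) = -42 + E
v = -2533 (v = (-4309 + 0) + 1776 = -4309 + 1776 = -2533)
(t(-140, 15) - 13728)*(5151 + 20814) + v = ((-42 + 15) - 13728)*(5151 + 20814) - 2533 = (-27 - 13728)*25965 - 2533 = -13755*25965 - 2533 = -357148575 - 2533 = -357151108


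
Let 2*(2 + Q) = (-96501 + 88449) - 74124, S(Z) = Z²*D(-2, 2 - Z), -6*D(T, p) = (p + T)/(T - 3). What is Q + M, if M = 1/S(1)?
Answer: -41120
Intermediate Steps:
D(T, p) = -(T + p)/(6*(-3 + T)) (D(T, p) = -(p + T)/(6*(T - 3)) = -(T + p)/(6*(-3 + T)))
S(Z) = -Z³/30 (S(Z) = Z²*((-1*(-2) - (2 - Z))/(6*(-3 - 2))) = Z²*((⅙)*(2 + (-2 + Z))/(-5)) = Z²*((⅙)*(-⅕)*Z) = Z²*(-Z/30) = -Z³/30)
Q = -41090 (Q = -2 + ((-96501 + 88449) - 74124)/2 = -2 + (-8052 - 74124)/2 = -2 + (½)*(-82176) = -2 - 41088 = -41090)
M = -30 (M = 1/(-1/30*1³) = 1/(-1/30*1) = 1/(-1/30) = -30)
Q + M = -41090 - 30 = -41120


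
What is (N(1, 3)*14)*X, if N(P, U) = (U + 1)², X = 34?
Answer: 7616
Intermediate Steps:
N(P, U) = (1 + U)²
(N(1, 3)*14)*X = ((1 + 3)²*14)*34 = (4²*14)*34 = (16*14)*34 = 224*34 = 7616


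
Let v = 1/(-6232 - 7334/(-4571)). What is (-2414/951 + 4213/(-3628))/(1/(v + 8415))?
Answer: -3059050390673678945/98259519343464 ≈ -31132.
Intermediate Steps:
v = -4571/28479138 (v = 1/(-6232 - 7334*(-1/4571)) = 1/(-6232 + 7334/4571) = 1/(-28479138/4571) = -4571/28479138 ≈ -0.00016050)
(-2414/951 + 4213/(-3628))/(1/(v + 8415)) = (-2414/951 + 4213/(-3628))/(1/(-4571/28479138 + 8415)) = (-2414*1/951 + 4213*(-1/3628))/(1/(239651941699/28479138)) = (-2414/951 - 4213/3628)/(28479138/239651941699) = -12764555/3450228*239651941699/28479138 = -3059050390673678945/98259519343464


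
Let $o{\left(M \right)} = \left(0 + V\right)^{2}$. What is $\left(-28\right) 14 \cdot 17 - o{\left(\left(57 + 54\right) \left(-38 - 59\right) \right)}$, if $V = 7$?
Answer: $-6713$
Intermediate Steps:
$o{\left(M \right)} = 49$ ($o{\left(M \right)} = \left(0 + 7\right)^{2} = 7^{2} = 49$)
$\left(-28\right) 14 \cdot 17 - o{\left(\left(57 + 54\right) \left(-38 - 59\right) \right)} = \left(-28\right) 14 \cdot 17 - 49 = \left(-392\right) 17 - 49 = -6664 - 49 = -6713$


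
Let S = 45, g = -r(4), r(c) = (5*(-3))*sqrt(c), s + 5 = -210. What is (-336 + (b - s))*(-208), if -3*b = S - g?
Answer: 26208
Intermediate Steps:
s = -215 (s = -5 - 210 = -215)
r(c) = -15*sqrt(c)
g = 30 (g = -(-15)*sqrt(4) = -(-15)*2 = -1*(-30) = 30)
b = -5 (b = -(45 - 1*30)/3 = -(45 - 30)/3 = -1/3*15 = -5)
(-336 + (b - s))*(-208) = (-336 + (-5 - 1*(-215)))*(-208) = (-336 + (-5 + 215))*(-208) = (-336 + 210)*(-208) = -126*(-208) = 26208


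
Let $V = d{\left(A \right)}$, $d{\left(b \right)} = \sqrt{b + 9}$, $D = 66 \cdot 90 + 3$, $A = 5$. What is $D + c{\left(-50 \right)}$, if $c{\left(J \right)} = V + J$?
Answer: $5893 + \sqrt{14} \approx 5896.7$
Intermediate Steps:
$D = 5943$ ($D = 5940 + 3 = 5943$)
$d{\left(b \right)} = \sqrt{9 + b}$
$V = \sqrt{14}$ ($V = \sqrt{9 + 5} = \sqrt{14} \approx 3.7417$)
$c{\left(J \right)} = J + \sqrt{14}$ ($c{\left(J \right)} = \sqrt{14} + J = J + \sqrt{14}$)
$D + c{\left(-50 \right)} = 5943 - \left(50 - \sqrt{14}\right) = 5893 + \sqrt{14}$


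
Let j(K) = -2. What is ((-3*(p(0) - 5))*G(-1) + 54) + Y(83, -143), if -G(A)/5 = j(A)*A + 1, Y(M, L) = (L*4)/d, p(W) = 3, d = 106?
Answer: -2194/53 ≈ -41.396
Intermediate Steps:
Y(M, L) = 2*L/53 (Y(M, L) = (L*4)/106 = (4*L)*(1/106) = 2*L/53)
G(A) = -5 + 10*A (G(A) = -5*(-2*A + 1) = -5*(1 - 2*A) = -5 + 10*A)
((-3*(p(0) - 5))*G(-1) + 54) + Y(83, -143) = ((-3*(3 - 5))*(-5 + 10*(-1)) + 54) + (2/53)*(-143) = ((-3*(-2))*(-5 - 10) + 54) - 286/53 = (6*(-15) + 54) - 286/53 = (-90 + 54) - 286/53 = -36 - 286/53 = -2194/53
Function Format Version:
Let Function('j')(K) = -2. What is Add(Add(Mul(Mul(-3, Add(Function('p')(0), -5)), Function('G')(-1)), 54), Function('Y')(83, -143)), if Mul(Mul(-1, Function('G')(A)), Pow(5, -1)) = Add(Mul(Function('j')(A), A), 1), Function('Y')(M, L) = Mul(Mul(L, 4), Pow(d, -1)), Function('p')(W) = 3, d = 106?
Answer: Rational(-2194, 53) ≈ -41.396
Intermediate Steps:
Function('Y')(M, L) = Mul(Rational(2, 53), L) (Function('Y')(M, L) = Mul(Mul(L, 4), Pow(106, -1)) = Mul(Mul(4, L), Rational(1, 106)) = Mul(Rational(2, 53), L))
Function('G')(A) = Add(-5, Mul(10, A)) (Function('G')(A) = Mul(-5, Add(Mul(-2, A), 1)) = Mul(-5, Add(1, Mul(-2, A))) = Add(-5, Mul(10, A)))
Add(Add(Mul(Mul(-3, Add(Function('p')(0), -5)), Function('G')(-1)), 54), Function('Y')(83, -143)) = Add(Add(Mul(Mul(-3, Add(3, -5)), Add(-5, Mul(10, -1))), 54), Mul(Rational(2, 53), -143)) = Add(Add(Mul(Mul(-3, -2), Add(-5, -10)), 54), Rational(-286, 53)) = Add(Add(Mul(6, -15), 54), Rational(-286, 53)) = Add(Add(-90, 54), Rational(-286, 53)) = Add(-36, Rational(-286, 53)) = Rational(-2194, 53)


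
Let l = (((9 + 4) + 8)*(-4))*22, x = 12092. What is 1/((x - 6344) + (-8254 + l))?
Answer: -1/4354 ≈ -0.00022967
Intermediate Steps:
l = -1848 (l = ((13 + 8)*(-4))*22 = (21*(-4))*22 = -84*22 = -1848)
1/((x - 6344) + (-8254 + l)) = 1/((12092 - 6344) + (-8254 - 1848)) = 1/(5748 - 10102) = 1/(-4354) = -1/4354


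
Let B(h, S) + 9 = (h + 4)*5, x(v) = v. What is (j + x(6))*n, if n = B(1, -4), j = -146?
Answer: -2240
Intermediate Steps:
B(h, S) = 11 + 5*h (B(h, S) = -9 + (h + 4)*5 = -9 + (4 + h)*5 = -9 + (20 + 5*h) = 11 + 5*h)
n = 16 (n = 11 + 5*1 = 11 + 5 = 16)
(j + x(6))*n = (-146 + 6)*16 = -140*16 = -2240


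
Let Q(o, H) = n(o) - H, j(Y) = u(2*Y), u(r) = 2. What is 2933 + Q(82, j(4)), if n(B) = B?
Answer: 3013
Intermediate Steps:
j(Y) = 2
Q(o, H) = o - H
2933 + Q(82, j(4)) = 2933 + (82 - 1*2) = 2933 + (82 - 2) = 2933 + 80 = 3013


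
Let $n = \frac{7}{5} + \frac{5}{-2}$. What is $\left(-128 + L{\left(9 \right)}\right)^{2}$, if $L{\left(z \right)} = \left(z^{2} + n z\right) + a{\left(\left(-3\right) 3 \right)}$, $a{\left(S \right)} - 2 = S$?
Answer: $\frac{408321}{100} \approx 4083.2$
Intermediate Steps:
$n = - \frac{11}{10}$ ($n = 7 \cdot \frac{1}{5} + 5 \left(- \frac{1}{2}\right) = \frac{7}{5} - \frac{5}{2} = - \frac{11}{10} \approx -1.1$)
$a{\left(S \right)} = 2 + S$
$L{\left(z \right)} = -7 + z^{2} - \frac{11 z}{10}$ ($L{\left(z \right)} = \left(z^{2} - \frac{11 z}{10}\right) + \left(2 - 9\right) = \left(z^{2} - \frac{11 z}{10}\right) - 7 = -7 + z^{2} - \frac{11 z}{10}$)
$\left(-128 + L{\left(9 \right)}\right)^{2} = \left(-128 - \left(\frac{169}{10} - 81\right)\right)^{2} = \left(-128 - - \frac{641}{10}\right)^{2} = \left(-128 + \frac{641}{10}\right)^{2} = \left(- \frac{639}{10}\right)^{2} = \frac{408321}{100}$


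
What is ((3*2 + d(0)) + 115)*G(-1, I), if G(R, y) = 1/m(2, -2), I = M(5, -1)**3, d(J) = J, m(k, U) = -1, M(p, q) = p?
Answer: -121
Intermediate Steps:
I = 125 (I = 5**3 = 125)
G(R, y) = -1 (G(R, y) = 1/(-1) = -1)
((3*2 + d(0)) + 115)*G(-1, I) = ((3*2 + 0) + 115)*(-1) = ((6 + 0) + 115)*(-1) = (6 + 115)*(-1) = 121*(-1) = -121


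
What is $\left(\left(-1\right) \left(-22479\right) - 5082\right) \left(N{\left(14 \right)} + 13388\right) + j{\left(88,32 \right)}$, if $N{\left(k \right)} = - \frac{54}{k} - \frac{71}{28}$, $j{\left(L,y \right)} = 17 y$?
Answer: $\frac{6518410177}{28} \approx 2.328 \cdot 10^{8}$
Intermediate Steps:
$N{\left(k \right)} = - \frac{71}{28} - \frac{54}{k}$ ($N{\left(k \right)} = - \frac{54}{k} - \frac{71}{28} = - \frac{71}{28} - \frac{54}{k}$)
$\left(\left(-1\right) \left(-22479\right) - 5082\right) \left(N{\left(14 \right)} + 13388\right) + j{\left(88,32 \right)} = \left(\left(-1\right) \left(-22479\right) - 5082\right) \left(\left(- \frac{71}{28} - \frac{54}{14}\right) + 13388\right) + 17 \cdot 32 = \left(22479 - 5082\right) \left(\left(- \frac{71}{28} - \frac{27}{7}\right) + 13388\right) + 544 = 17397 \left(\left(- \frac{71}{28} - \frac{27}{7}\right) + 13388\right) + 544 = 17397 \left(- \frac{179}{28} + 13388\right) + 544 = 17397 \cdot \frac{374685}{28} + 544 = \frac{6518394945}{28} + 544 = \frac{6518410177}{28}$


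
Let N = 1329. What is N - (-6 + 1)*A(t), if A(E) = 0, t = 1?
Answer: 1329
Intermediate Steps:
N - (-6 + 1)*A(t) = 1329 - (-6 + 1)*0 = 1329 - (-5)*0 = 1329 - 1*0 = 1329 + 0 = 1329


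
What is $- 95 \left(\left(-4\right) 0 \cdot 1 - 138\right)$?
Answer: $13110$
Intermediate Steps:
$- 95 \left(\left(-4\right) 0 \cdot 1 - 138\right) = - 95 \left(0 \cdot 1 - 138\right) = - 95 \left(0 - 138\right) = \left(-95\right) \left(-138\right) = 13110$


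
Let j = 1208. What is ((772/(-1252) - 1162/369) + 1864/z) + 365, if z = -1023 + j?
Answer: 7933760578/21366945 ≈ 371.31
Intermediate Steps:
z = 185 (z = -1023 + 1208 = 185)
((772/(-1252) - 1162/369) + 1864/z) + 365 = ((772/(-1252) - 1162/369) + 1864/185) + 365 = ((772*(-1/1252) - 1162*1/369) + 1864*(1/185)) + 365 = ((-193/313 - 1162/369) + 1864/185) + 365 = (-434923/115497 + 1864/185) + 365 = 134825653/21366945 + 365 = 7933760578/21366945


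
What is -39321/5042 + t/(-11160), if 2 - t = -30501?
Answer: -296309243/28134360 ≈ -10.532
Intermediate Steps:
t = 30503 (t = 2 - 1*(-30501) = 2 + 30501 = 30503)
-39321/5042 + t/(-11160) = -39321/5042 + 30503/(-11160) = -39321*1/5042 + 30503*(-1/11160) = -39321/5042 - 30503/11160 = -296309243/28134360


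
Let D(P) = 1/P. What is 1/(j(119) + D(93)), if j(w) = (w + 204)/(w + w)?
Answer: 1302/1781 ≈ 0.73105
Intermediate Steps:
j(w) = (204 + w)/(2*w) (j(w) = (204 + w)/((2*w)) = (204 + w)*(1/(2*w)) = (204 + w)/(2*w))
1/(j(119) + D(93)) = 1/((1/2)*(204 + 119)/119 + 1/93) = 1/((1/2)*(1/119)*323 + 1/93) = 1/(19/14 + 1/93) = 1/(1781/1302) = 1302/1781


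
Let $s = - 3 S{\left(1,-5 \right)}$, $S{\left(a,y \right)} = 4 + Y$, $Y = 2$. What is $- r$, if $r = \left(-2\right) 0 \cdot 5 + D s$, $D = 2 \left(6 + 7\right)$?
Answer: $468$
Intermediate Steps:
$S{\left(a,y \right)} = 6$ ($S{\left(a,y \right)} = 4 + 2 = 6$)
$s = -18$ ($s = \left(-3\right) 6 = -18$)
$D = 26$ ($D = 2 \cdot 13 = 26$)
$r = -468$ ($r = \left(-2\right) 0 \cdot 5 + 26 \left(-18\right) = 0 \cdot 5 - 468 = 0 - 468 = -468$)
$- r = \left(-1\right) \left(-468\right) = 468$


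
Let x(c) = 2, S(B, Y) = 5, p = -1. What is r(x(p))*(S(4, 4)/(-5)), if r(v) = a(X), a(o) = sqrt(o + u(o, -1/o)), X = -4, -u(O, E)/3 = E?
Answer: -I*sqrt(19)/2 ≈ -2.1795*I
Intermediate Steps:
u(O, E) = -3*E
a(o) = sqrt(o + 3/o) (a(o) = sqrt(o - (-3)/o) = sqrt(o + 3/o))
r(v) = I*sqrt(19)/2 (r(v) = sqrt(-4 + 3/(-4)) = sqrt(-4 + 3*(-1/4)) = sqrt(-4 - 3/4) = sqrt(-19/4) = I*sqrt(19)/2)
r(x(p))*(S(4, 4)/(-5)) = (I*sqrt(19)/2)*(5/(-5)) = (I*sqrt(19)/2)*(5*(-1/5)) = (I*sqrt(19)/2)*(-1) = -I*sqrt(19)/2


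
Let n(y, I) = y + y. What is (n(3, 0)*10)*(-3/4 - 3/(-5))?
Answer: -9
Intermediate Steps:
n(y, I) = 2*y
(n(3, 0)*10)*(-3/4 - 3/(-5)) = ((2*3)*10)*(-3/4 - 3/(-5)) = (6*10)*(-3*¼ - 3*(-⅕)) = 60*(-¾ + ⅗) = 60*(-3/20) = -9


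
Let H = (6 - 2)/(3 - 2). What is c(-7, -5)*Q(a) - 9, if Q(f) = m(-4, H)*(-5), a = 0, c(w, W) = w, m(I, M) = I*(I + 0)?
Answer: 551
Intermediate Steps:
H = 4 (H = 4/1 = 4*1 = 4)
m(I, M) = I² (m(I, M) = I*I = I²)
Q(f) = -80 (Q(f) = (-4)²*(-5) = 16*(-5) = -80)
c(-7, -5)*Q(a) - 9 = -7*(-80) - 9 = 560 - 9 = 551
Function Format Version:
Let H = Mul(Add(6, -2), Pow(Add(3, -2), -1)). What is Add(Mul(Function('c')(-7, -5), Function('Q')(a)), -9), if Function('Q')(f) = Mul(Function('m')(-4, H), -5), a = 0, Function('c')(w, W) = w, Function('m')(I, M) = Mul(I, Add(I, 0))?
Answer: 551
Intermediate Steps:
H = 4 (H = Mul(4, Pow(1, -1)) = Mul(4, 1) = 4)
Function('m')(I, M) = Pow(I, 2) (Function('m')(I, M) = Mul(I, I) = Pow(I, 2))
Function('Q')(f) = -80 (Function('Q')(f) = Mul(Pow(-4, 2), -5) = Mul(16, -5) = -80)
Add(Mul(Function('c')(-7, -5), Function('Q')(a)), -9) = Add(Mul(-7, -80), -9) = Add(560, -9) = 551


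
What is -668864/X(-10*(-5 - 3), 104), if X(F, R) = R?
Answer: -83608/13 ≈ -6431.4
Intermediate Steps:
-668864/X(-10*(-5 - 3), 104) = -668864/104 = -668864*1/104 = -83608/13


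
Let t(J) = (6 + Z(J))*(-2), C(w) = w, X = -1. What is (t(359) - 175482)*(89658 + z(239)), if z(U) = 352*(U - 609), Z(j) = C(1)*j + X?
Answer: 7150954220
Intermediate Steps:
Z(j) = -1 + j (Z(j) = 1*j - 1 = j - 1 = -1 + j)
z(U) = -214368 + 352*U (z(U) = 352*(-609 + U) = -214368 + 352*U)
t(J) = -10 - 2*J (t(J) = (6 + (-1 + J))*(-2) = (5 + J)*(-2) = -10 - 2*J)
(t(359) - 175482)*(89658 + z(239)) = ((-10 - 2*359) - 175482)*(89658 + (-214368 + 352*239)) = ((-10 - 718) - 175482)*(89658 + (-214368 + 84128)) = (-728 - 175482)*(89658 - 130240) = -176210*(-40582) = 7150954220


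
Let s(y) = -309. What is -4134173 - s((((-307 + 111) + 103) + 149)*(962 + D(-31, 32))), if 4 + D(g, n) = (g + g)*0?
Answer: -4133864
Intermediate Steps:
D(g, n) = -4 (D(g, n) = -4 + (g + g)*0 = -4 + (2*g)*0 = -4 + 0 = -4)
-4134173 - s((((-307 + 111) + 103) + 149)*(962 + D(-31, 32))) = -4134173 - 1*(-309) = -4134173 + 309 = -4133864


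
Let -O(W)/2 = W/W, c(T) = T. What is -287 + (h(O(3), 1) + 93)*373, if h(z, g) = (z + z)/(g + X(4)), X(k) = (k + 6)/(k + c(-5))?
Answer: 311110/9 ≈ 34568.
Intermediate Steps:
O(W) = -2 (O(W) = -2*W/W = -2*1 = -2)
X(k) = (6 + k)/(-5 + k) (X(k) = (k + 6)/(k - 5) = (6 + k)/(-5 + k))
h(z, g) = 2*z/(-10 + g) (h(z, g) = (z + z)/(g + (6 + 4)/(-5 + 4)) = (2*z)/(g + 10/(-1)) = (2*z)/(g - 1*10) = (2*z)/(g - 10) = (2*z)/(-10 + g) = 2*z/(-10 + g))
-287 + (h(O(3), 1) + 93)*373 = -287 + (2*(-2)/(-10 + 1) + 93)*373 = -287 + (2*(-2)/(-9) + 93)*373 = -287 + (2*(-2)*(-1/9) + 93)*373 = -287 + (4/9 + 93)*373 = -287 + (841/9)*373 = -287 + 313693/9 = 311110/9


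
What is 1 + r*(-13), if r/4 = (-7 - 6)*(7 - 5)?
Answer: 1353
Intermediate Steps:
r = -104 (r = 4*((-7 - 6)*(7 - 5)) = 4*(-13*2) = 4*(-26) = -104)
1 + r*(-13) = 1 - 104*(-13) = 1 + 1352 = 1353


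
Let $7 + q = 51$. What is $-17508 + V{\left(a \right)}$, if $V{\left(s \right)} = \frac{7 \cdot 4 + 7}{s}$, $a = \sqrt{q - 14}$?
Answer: $-17508 + \frac{7 \sqrt{30}}{6} \approx -17502.0$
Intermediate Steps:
$q = 44$ ($q = -7 + 51 = 44$)
$a = \sqrt{30}$ ($a = \sqrt{44 - 14} = \sqrt{30} \approx 5.4772$)
$V{\left(s \right)} = \frac{35}{s}$ ($V{\left(s \right)} = \frac{28 + 7}{s} = \frac{35}{s}$)
$-17508 + V{\left(a \right)} = -17508 + \frac{35}{\sqrt{30}} = -17508 + 35 \frac{\sqrt{30}}{30} = -17508 + \frac{7 \sqrt{30}}{6}$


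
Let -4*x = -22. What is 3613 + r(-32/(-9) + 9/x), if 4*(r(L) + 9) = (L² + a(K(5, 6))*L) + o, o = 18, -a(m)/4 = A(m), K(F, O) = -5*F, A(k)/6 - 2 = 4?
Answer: 67202123/19602 ≈ 3428.3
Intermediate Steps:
x = 11/2 (x = -¼*(-22) = 11/2 ≈ 5.5000)
A(k) = 36 (A(k) = 12 + 6*4 = 12 + 24 = 36)
a(m) = -144 (a(m) = -4*36 = -144)
r(L) = -9/2 - 36*L + L²/4 (r(L) = -9 + ((L² - 144*L) + 18)/4 = -9 + (18 + L² - 144*L)/4 = -9 + (9/2 - 36*L + L²/4) = -9/2 - 36*L + L²/4)
3613 + r(-32/(-9) + 9/x) = 3613 + (-9/2 - 36*(-32/(-9) + 9/(11/2)) + (-32/(-9) + 9/(11/2))²/4) = 3613 + (-9/2 - 36*(-32*(-⅑) + 9*(2/11)) + (-32*(-⅑) + 9*(2/11))²/4) = 3613 + (-9/2 - 36*(32/9 + 18/11) + (32/9 + 18/11)²/4) = 3613 + (-9/2 - 36*514/99 + (514/99)²/4) = 3613 + (-9/2 - 2056/11 + (¼)*(264196/9801)) = 3613 + (-9/2 - 2056/11 + 66049/9801) = 3613 - 3619903/19602 = 67202123/19602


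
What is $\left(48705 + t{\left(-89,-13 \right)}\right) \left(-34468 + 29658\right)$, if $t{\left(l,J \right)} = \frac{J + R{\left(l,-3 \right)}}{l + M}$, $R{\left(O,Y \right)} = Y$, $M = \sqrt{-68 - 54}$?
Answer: $- \frac{1884248904590}{8043} - \frac{76960 i \sqrt{122}}{8043} \approx -2.3427 \cdot 10^{8} - 105.69 i$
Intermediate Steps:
$M = i \sqrt{122}$ ($M = \sqrt{-122} = i \sqrt{122} \approx 11.045 i$)
$t{\left(l,J \right)} = \frac{-3 + J}{l + i \sqrt{122}}$ ($t{\left(l,J \right)} = \frac{J - 3}{l + i \sqrt{122}} = \frac{-3 + J}{l + i \sqrt{122}}$)
$\left(48705 + t{\left(-89,-13 \right)}\right) \left(-34468 + 29658\right) = \left(48705 + \frac{-3 - 13}{-89 + i \sqrt{122}}\right) \left(-34468 + 29658\right) = \left(48705 + \frac{1}{-89 + i \sqrt{122}} \left(-16\right)\right) \left(-4810\right) = \left(48705 - \frac{16}{-89 + i \sqrt{122}}\right) \left(-4810\right) = -234271050 + \frac{76960}{-89 + i \sqrt{122}}$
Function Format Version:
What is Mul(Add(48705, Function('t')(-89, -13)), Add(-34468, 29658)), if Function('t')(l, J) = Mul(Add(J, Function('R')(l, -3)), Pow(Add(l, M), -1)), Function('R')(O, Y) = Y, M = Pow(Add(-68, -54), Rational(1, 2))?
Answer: Add(Rational(-1884248904590, 8043), Mul(Rational(-76960, 8043), I, Pow(122, Rational(1, 2)))) ≈ Add(-2.3427e+8, Mul(-105.69, I))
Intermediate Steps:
M = Mul(I, Pow(122, Rational(1, 2))) (M = Pow(-122, Rational(1, 2)) = Mul(I, Pow(122, Rational(1, 2))) ≈ Mul(11.045, I))
Function('t')(l, J) = Mul(Pow(Add(l, Mul(I, Pow(122, Rational(1, 2)))), -1), Add(-3, J)) (Function('t')(l, J) = Mul(Add(J, -3), Pow(Add(l, Mul(I, Pow(122, Rational(1, 2)))), -1)) = Mul(Add(-3, J), Pow(Add(l, Mul(I, Pow(122, Rational(1, 2)))), -1)) = Mul(Pow(Add(l, Mul(I, Pow(122, Rational(1, 2)))), -1), Add(-3, J)))
Mul(Add(48705, Function('t')(-89, -13)), Add(-34468, 29658)) = Mul(Add(48705, Mul(Pow(Add(-89, Mul(I, Pow(122, Rational(1, 2)))), -1), Add(-3, -13))), Add(-34468, 29658)) = Mul(Add(48705, Mul(Pow(Add(-89, Mul(I, Pow(122, Rational(1, 2)))), -1), -16)), -4810) = Mul(Add(48705, Mul(-16, Pow(Add(-89, Mul(I, Pow(122, Rational(1, 2)))), -1))), -4810) = Add(-234271050, Mul(76960, Pow(Add(-89, Mul(I, Pow(122, Rational(1, 2)))), -1)))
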